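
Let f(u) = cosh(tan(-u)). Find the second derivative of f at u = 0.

1

Substitute the inner expansion into the outer series and collect powers.
The coefficient of u^2 in the expansion is 1/2, so f′′(0) = 2! * (1/2) = 1.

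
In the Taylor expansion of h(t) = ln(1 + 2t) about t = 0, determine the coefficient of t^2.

-2

h(0) = 0
h′(0) = 2
h′′(0) = -4
The Taylor polynomial is Σ h^(k)(0)/k! · t^k.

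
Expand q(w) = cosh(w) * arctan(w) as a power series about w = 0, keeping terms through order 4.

Expand each factor separately, then convolve coefficients.
[w^0] = 0;  [w^1] = 1;  [w^2] = 0;  [w^3] = 1/6;  [w^4] = 0.

w^3/6 + w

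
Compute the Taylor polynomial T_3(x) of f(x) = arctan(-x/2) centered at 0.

f(0) = 0
f′(0) = -1/2
f′′(0) = 0
f′′′(0) = 1/4
Then c_k = f^(k)(0)/k! gives each Taylor coefficient.

x^3/24 - x/2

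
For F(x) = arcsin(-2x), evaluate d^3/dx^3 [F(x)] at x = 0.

-8

The coefficient of x^3 in the expansion is -4/3, so F′′′(0) = 3! * (-4/3) = -8.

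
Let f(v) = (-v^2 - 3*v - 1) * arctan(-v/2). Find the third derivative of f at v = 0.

Multiply each power in the prefactor through the base expansion.
The coefficient of v^3 in the expansion is 11/24, so f′′′(0) = 3! * (11/24) = 11/4.

11/4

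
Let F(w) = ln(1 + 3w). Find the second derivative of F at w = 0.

-9

The coefficient of w^2 in the expansion is -9/2, so F′′(0) = 2! * (-9/2) = -9.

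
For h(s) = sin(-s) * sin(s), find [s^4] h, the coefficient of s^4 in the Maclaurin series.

Write out both Maclaurin series and multiply, keeping only the needed powers.

1/3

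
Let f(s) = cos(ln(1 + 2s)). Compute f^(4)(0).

-160

Substitute the inner expansion into the outer series and collect powers.
The coefficient of s^4 in the expansion is -20/3, so f^(4)(0) = 4! * (-20/3) = -160.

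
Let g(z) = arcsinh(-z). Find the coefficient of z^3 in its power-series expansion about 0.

1/6

c_3 = g′′′(0)/3! = 1/6.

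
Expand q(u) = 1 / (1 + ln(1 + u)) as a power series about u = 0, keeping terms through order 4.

11*u^4/3 - 7*u^3/3 + 3*u^2/2 - u + 1

Use the geometric series for the reciprocal, then substitute.
q(0) = 1
q′(0) = -1
q′′(0) = 3
q′′′(0) = -14
q^(4)(0) = 88
The Taylor polynomial is Σ q^(k)(0)/k! · u^k.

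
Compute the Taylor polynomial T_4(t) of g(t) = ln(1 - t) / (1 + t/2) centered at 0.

-t^4/12 - t^3/3 - t

Write out both Maclaurin series and multiply, keeping only the needed powers.
g(0) = 0
g′(0) = -1
g′′(0) = 0
g′′′(0) = -2
g^(4)(0) = -2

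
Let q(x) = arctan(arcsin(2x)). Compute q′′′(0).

Plug the Maclaurin series of the inner function into that of the outer and collect terms.
The coefficient of x^3 in the expansion is -4/3, so q′′′(0) = 3! * (-4/3) = -8.

-8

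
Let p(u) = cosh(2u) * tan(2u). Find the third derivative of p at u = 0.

40

Multiply the two series term by term and collect like powers.
The coefficient of u^3 in the expansion is 20/3, so p′′′(0) = 3! * (20/3) = 40.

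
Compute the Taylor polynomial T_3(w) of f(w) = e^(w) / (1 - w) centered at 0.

Write out both Maclaurin series and multiply, keeping only the needed powers.
[w^0] = 1;  [w^1] = 2;  [w^2] = 5/2;  [w^3] = 8/3.

8*w^3/3 + 5*w^2/2 + 2*w + 1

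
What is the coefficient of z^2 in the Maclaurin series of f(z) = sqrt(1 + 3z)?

Compute the successive derivatives at the expansion point and divide by k!.

-9/8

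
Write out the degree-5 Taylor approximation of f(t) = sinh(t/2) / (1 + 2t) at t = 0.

10347*t^5/1280 - 97*t^4/24 + 97*t^3/48 - t^2 + t/2

Expand each factor separately, then convolve coefficients.
f(0) = 0
f′(0) = 1/2
f′′(0) = -2
f′′′(0) = 97/8
f^(4)(0) = -97
f^(5)(0) = 31041/32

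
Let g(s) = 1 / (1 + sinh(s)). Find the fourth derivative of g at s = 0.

Expand as Σ (-1)^k u^k with u equal to the inner function's series.
The coefficient of s^4 in the expansion is 4/3, so g^(4)(0) = 4! * (4/3) = 32.

32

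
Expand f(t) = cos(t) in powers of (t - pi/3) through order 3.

sqrt(3)*(t - pi/3)^3/12 - (t - pi/3)^2/4 - sqrt(3)*(t - pi/3)/2 + 1/2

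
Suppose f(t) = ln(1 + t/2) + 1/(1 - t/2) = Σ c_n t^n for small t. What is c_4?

3/64

Combine the two series term by term.
f(0) = 1
f′(0) = 1
f′′(0) = 1/4
f′′′(0) = 1
f^(4)(0) = 9/8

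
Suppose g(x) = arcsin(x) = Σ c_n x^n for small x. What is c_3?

1/6

Apply the Taylor formula c_k = f^(k)(a)/k!.
[x^0] = 0;  [x^1] = 1;  [x^2] = 0;  [x^3] = 1/6.
So c_3 = g′′′(0)/3! = 1/6.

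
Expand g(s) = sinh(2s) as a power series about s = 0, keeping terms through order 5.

4*s^5/15 + 4*s^3/3 + 2*s

Use the known series and substitute for the argument.
[s^0] = 0;  [s^1] = 2;  [s^2] = 0;  [s^3] = 4/3;  [s^4] = 0;  [s^5] = 4/15.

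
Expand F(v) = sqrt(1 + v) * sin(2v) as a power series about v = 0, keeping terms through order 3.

-19*v^3/12 + v^2 + 2*v

Write out both Maclaurin series and multiply, keeping only the needed powers.
F(0) = 0
F′(0) = 2
F′′(0) = 2
F′′′(0) = -19/2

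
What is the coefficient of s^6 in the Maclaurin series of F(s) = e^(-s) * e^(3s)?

Take the Cauchy product of the two expansions.

4/45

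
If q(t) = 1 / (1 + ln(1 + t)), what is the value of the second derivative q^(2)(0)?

Write 1/(1+u) = 1 - u + u^2 - u^3 + ... and substitute the series for u.
The coefficient of t^2 in the expansion is 3/2, so q′′(0) = 2! * (3/2) = 3.

3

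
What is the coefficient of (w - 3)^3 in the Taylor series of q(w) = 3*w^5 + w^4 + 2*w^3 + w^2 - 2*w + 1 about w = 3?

Use the known series and substitute for the argument.
q(3) = 868
q′(3) = 1381
q′′(3) = 1766
q′′′(3) = 1704
So c_3 = q′′′(3)/3! = 284.

284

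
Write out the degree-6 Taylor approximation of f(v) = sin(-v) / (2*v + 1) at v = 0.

1841*v^6/60 - 1841*v^5/120 + 23*v^4/3 - 23*v^3/6 + 2*v^2 - v

Multiply the numerator's expansion by the denominator's geometric series.
f(0) = 0
f′(0) = -1
f′′(0) = 4
f′′′(0) = -23
f^(4)(0) = 184
f^(5)(0) = -1841
f^(6)(0) = 22092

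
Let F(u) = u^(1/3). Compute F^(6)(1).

-12320/729

Use the known series and substitute for the argument.
From the series, [(u - 1)^6] F = -154/6561; multiply by 6! = 720 to get -12320/729.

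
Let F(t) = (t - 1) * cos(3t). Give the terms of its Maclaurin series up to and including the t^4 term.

Multiply each power in the prefactor through the base expansion.
F(0) = -1
F′(0) = 1
F′′(0) = 9
F′′′(0) = -27
F^(4)(0) = -81

-27*t^4/8 - 9*t^3/2 + 9*t^2/2 + t - 1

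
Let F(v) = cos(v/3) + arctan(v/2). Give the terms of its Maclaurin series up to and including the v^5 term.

Combine the two series term by term.
F(0) = 1
F′(0) = 1/2
F′′(0) = -1/9
F′′′(0) = -1/4
F^(4)(0) = 1/81
F^(5)(0) = 3/4

v^5/160 + v^4/1944 - v^3/24 - v^2/18 + v/2 + 1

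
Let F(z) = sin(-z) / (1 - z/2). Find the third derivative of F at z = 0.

-1/2

Write out both Maclaurin series and multiply, keeping only the needed powers.
The coefficient of z^3 in the expansion is -1/12, so F′′′(0) = 3! * (-1/12) = -1/2.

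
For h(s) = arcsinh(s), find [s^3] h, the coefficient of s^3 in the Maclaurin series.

-1/6

Use the known series and substitute for the argument.
h(0) = 0
h′(0) = 1
h′′(0) = 0
h′′′(0) = -1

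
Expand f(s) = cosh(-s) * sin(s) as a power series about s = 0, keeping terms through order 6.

Take the Cauchy product of the two expansions.

-s^5/30 + s^3/3 + s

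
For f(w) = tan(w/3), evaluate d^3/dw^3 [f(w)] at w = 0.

The coefficient of w^3 in the expansion is 1/81, so f′′′(0) = 3! * (1/81) = 2/27.

2/27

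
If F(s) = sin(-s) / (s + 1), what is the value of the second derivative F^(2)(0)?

Use 1/(1 - r) = Σ r^k on the denominator, then take the Cauchy product.
From the series, [s^2] F = 1; multiply by 2! = 2 to get 2.

2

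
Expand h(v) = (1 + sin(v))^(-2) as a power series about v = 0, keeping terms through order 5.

-241*v^5/60 + 4*v^4 - 11*v^3/3 + 3*v^2 - 2*v + 1

Plug the Maclaurin series of the inner function into that of the outer and collect terms.
h(0) = 1
h′(0) = -2
h′′(0) = 6
h′′′(0) = -22
h^(4)(0) = 96
h^(5)(0) = -482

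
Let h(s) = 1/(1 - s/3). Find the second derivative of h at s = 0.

From the series, [s^2] h = 1/9; multiply by 2! = 2 to get 2/9.

2/9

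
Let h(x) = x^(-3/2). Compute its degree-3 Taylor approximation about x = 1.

h(1) = 1
h′(1) = -3/2
h′′(1) = 15/4
h′′′(1) = -105/8

-35*(x - 1)^3/16 + 15*(x - 1)^2/8 - 3*(x - 1)/2 + 1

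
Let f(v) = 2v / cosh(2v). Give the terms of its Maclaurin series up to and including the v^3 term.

Write the quotient as an unknown series and match coefficients against numerator = denominator · series.

-4*v^3 + 2*v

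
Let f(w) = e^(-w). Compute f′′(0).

Use the known series and substitute for the argument.
The coefficient of w^2 in the expansion is 1/2, so f′′(0) = 2! * (1/2) = 1.

1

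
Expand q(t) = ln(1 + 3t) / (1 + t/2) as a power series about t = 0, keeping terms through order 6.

Write out both Maclaurin series and multiply, keeping only the needed powers.
q(0) = 0
q′(0) = 3
q′′(0) = -12
q′′′(0) = 72
q^(4)(0) = -630
q^(5)(0) = 7407
q^(6)(0) = -109701
Dividing each by k! gives the coefficients c_0, ..., c_6.

-12189*t^6/80 + 2469*t^5/40 - 105*t^4/4 + 12*t^3 - 6*t^2 + 3*t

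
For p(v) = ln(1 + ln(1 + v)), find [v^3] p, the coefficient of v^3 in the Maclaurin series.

7/6

Let u equal the inner series; expand the outer function in u and truncate.
[v^0] = 0;  [v^1] = 1;  [v^2] = -1;  [v^3] = 7/6.
So c_3 = p′′′(0)/3! = 7/6.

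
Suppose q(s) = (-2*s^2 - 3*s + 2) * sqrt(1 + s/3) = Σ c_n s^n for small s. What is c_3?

-31/108

Distribute the polynomial across the series and collect like powers.
[s^0] = 2;  [s^1] = -8/3;  [s^2] = -91/36;  [s^3] = -31/108.
So c_3 = q′′′(0)/3! = -31/108.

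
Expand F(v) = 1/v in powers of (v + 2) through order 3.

[(v + 2)^0] = -1/2;  [(v + 2)^1] = -1/4;  [(v + 2)^2] = -1/8;  [(v + 2)^3] = -1/16.

-(v + 2)^3/16 - (v + 2)^2/8 - (v + 2)/4 - 1/2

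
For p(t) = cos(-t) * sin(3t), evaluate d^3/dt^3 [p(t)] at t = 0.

Take the Cauchy product of the two expansions.
The coefficient of t^3 in the expansion is -6, so p′′′(0) = 3! * (-6) = -36.

-36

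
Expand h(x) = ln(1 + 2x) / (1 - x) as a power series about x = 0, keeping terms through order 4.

Take the Cauchy product of the two expansions.
h(0) = 0
h′(0) = 2
h′′(0) = 0
h′′′(0) = 16
h^(4)(0) = -32
The Taylor polynomial is Σ h^(k)(0)/k! · x^k.

-4*x^4/3 + 8*x^3/3 + 2*x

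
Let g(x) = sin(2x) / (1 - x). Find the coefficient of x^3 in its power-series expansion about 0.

2/3

Expand each factor separately, then convolve coefficients.
[x^0] = 0;  [x^1] = 2;  [x^2] = 2;  [x^3] = 2/3.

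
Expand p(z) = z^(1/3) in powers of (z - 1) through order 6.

-154*(z - 1)^6/6561 + 22*(z - 1)^5/729 - 10*(z - 1)^4/243 + 5*(z - 1)^3/81 - (z - 1)^2/9 + (z - 1)/3 + 1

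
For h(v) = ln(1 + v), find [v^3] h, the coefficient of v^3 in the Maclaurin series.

1/3

h(0) = 0
h′(0) = 1
h′′(0) = -1
h′′′(0) = 2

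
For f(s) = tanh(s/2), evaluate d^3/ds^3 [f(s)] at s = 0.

The coefficient of s^3 in the expansion is -1/24, so f′′′(0) = 3! * (-1/24) = -1/4.

-1/4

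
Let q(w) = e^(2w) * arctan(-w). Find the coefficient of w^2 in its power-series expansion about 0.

-2

Expand each factor separately, then convolve coefficients.
q(0) = 0
q′(0) = -1
q′′(0) = -4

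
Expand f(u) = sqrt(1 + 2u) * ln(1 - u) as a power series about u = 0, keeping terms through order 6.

Take the Cauchy product of the two expansions.
f(0) = 0
f′(0) = -1
f′′(0) = -3
f′′′(0) = -2
f^(4)(0) = -20
f^(5)(0) = 11
f^(6)(0) = -699

-233*u^6/240 + 11*u^5/120 - 5*u^4/6 - u^3/3 - 3*u^2/2 - u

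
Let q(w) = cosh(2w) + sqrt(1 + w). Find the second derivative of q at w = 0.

Add the two expansions coefficient-wise.
From the series, [w^2] q = 15/8; multiply by 2! = 2 to get 15/4.

15/4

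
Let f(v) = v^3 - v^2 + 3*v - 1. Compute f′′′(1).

6

From the series, [(v - 1)^3] f = 1; multiply by 3! = 6 to get 6.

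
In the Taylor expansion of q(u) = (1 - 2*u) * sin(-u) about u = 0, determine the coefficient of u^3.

Distribute the polynomial across the series and collect like powers.

1/6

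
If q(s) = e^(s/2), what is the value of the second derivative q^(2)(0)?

Differentiate repeatedly and evaluate at the center.
The coefficient of s^2 in the expansion is 1/8, so q′′(0) = 2! * (1/8) = 1/4.

1/4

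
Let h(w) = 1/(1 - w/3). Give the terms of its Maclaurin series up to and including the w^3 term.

h(0) = 1
h′(0) = 1/3
h′′(0) = 2/9
h′′′(0) = 2/9
The Taylor polynomial is Σ h^(k)(0)/k! · w^k.

w^3/27 + w^2/9 + w/3 + 1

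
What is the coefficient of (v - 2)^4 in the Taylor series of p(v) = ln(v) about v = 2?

-1/64

[(v - 2)^0] = ln(2);  [(v - 2)^1] = 1/2;  [(v - 2)^2] = -1/8;  [(v - 2)^3] = 1/24;  [(v - 2)^4] = -1/64.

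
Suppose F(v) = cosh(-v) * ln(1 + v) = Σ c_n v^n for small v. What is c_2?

-1/2

Write out both Maclaurin series and multiply, keeping only the needed powers.
F(0) = 0
F′(0) = 1
F′′(0) = -1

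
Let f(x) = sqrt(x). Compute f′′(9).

The coefficient of (x - 9)^2 in the expansion is -1/216, so f′′(9) = 2! * (-1/216) = -1/108.

-1/108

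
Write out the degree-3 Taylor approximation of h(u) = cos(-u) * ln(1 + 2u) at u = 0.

5*u^3/3 - 2*u^2 + 2*u

Take the Cauchy product of the two expansions.
h(0) = 0
h′(0) = 2
h′′(0) = -4
h′′′(0) = 10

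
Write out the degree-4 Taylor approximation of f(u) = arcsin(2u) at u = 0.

4*u^3/3 + 2*u

[u^0] = 0;  [u^1] = 2;  [u^2] = 0;  [u^3] = 4/3;  [u^4] = 0.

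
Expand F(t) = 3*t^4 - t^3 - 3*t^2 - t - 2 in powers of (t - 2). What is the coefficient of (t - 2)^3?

F(2) = 24
F′(2) = 71
F′′(2) = 126
F′′′(2) = 138

23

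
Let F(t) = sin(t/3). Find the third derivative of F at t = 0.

Differentiate repeatedly and evaluate at the center.
The coefficient of t^3 in the expansion is -1/162, so F′′′(0) = 3! * (-1/162) = -1/27.

-1/27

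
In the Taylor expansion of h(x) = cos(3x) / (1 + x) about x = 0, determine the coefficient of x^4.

-1/8

Expand each factor separately, then convolve coefficients.
[x^0] = 1;  [x^1] = -1;  [x^2] = -7/2;  [x^3] = 7/2;  [x^4] = -1/8.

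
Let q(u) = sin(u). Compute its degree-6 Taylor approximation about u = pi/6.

-(u - pi/6)^6/1440 + sqrt(3)*(u - pi/6)^5/240 + (u - pi/6)^4/48 - sqrt(3)*(u - pi/6)^3/12 - (u - pi/6)^2/4 + sqrt(3)*(u - pi/6)/2 + 1/2

[(u - pi/6)^0] = 1/2;  [(u - pi/6)^1] = sqrt(3)/2;  [(u - pi/6)^2] = -1/4;  [(u - pi/6)^3] = -sqrt(3)/12;  [(u - pi/6)^4] = 1/48;  [(u - pi/6)^5] = sqrt(3)/240;  [(u - pi/6)^6] = -1/1440.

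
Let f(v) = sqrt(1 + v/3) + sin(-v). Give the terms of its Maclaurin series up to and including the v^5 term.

Expand each term separately and add.

-2557*v^5/311040 - 5*v^4/10368 + 73*v^3/432 - v^2/72 - 5*v/6 + 1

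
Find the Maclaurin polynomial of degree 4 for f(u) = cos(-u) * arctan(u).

Expand each factor separately, then convolve coefficients.
f(0) = 0
f′(0) = 1
f′′(0) = 0
f′′′(0) = -5
f^(4)(0) = 0

-5*u^3/6 + u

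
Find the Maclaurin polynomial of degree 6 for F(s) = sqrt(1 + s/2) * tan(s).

Take the Cauchy product of the two expansions.
F(0) = 0
F′(0) = 1
F′′(0) = 1/2
F′′′(0) = 29/16
F^(4)(0) = 35/16
F^(5)(0) = 3701/256
F^(6)(0) = 13563/512

1507*s^6/40960 + 3701*s^5/30720 + 35*s^4/384 + 29*s^3/96 + s^2/4 + s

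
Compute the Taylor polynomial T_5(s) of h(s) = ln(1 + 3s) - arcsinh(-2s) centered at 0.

Combine the two series term by term.
h(0) = 0
h′(0) = 5
h′′(0) = -9
h′′′(0) = 46
h^(4)(0) = -486
h^(5)(0) = 6120
Then c_k = h^(k)(0)/k! gives each Taylor coefficient.

51*s^5 - 81*s^4/4 + 23*s^3/3 - 9*s^2/2 + 5*s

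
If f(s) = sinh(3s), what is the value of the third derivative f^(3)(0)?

Apply the Taylor formula c_k = f^(k)(a)/k!.
From the series, [s^3] f = 9/2; multiply by 3! = 6 to get 27.

27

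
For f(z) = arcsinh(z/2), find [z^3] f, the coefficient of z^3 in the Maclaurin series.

-1/48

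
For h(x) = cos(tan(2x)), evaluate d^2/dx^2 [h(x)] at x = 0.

-4

Compose series: expand the inner function first, then feed it into the outer expansion.
The coefficient of x^2 in the expansion is -2, so h′′(0) = 2! * (-2) = -4.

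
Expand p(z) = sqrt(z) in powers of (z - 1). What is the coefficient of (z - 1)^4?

-5/128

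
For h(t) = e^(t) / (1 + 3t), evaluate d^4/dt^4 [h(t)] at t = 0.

Write out both Maclaurin series and multiply, keeping only the needed powers.
The coefficient of t^4 in the expansion is 1393/24, so h^(4)(0) = 4! * (1393/24) = 1393.

1393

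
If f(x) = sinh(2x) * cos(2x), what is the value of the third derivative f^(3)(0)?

Write out both Maclaurin series and multiply, keeping only the needed powers.
From the series, [x^3] f = -8/3; multiply by 3! = 6 to get -16.

-16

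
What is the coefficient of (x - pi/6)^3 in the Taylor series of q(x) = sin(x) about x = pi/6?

q(pi/6) = 1/2
q′(pi/6) = sqrt(3)/2
q′′(pi/6) = -1/2
q′′′(pi/6) = -sqrt(3)/2

-sqrt(3)/12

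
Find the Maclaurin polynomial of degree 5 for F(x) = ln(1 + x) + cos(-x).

Combine the two series term by term.

x^5/5 - 5*x^4/24 + x^3/3 - x^2 + x + 1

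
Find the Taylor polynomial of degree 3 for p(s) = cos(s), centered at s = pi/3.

sqrt(3)*(s - pi/3)^3/12 - (s - pi/3)^2/4 - sqrt(3)*(s - pi/3)/2 + 1/2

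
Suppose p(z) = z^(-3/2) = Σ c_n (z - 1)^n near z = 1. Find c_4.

315/128

[(z - 1)^0] = 1;  [(z - 1)^1] = -3/2;  [(z - 1)^2] = 15/8;  [(z - 1)^3] = -35/16;  [(z - 1)^4] = 315/128.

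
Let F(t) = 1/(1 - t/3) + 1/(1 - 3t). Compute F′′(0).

Combine the two series term by term.
The coefficient of t^2 in the expansion is 82/9, so F′′(0) = 2! * (82/9) = 164/9.

164/9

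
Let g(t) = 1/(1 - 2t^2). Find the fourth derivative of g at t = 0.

96

From the series, [t^4] g = 4; multiply by 4! = 24 to get 96.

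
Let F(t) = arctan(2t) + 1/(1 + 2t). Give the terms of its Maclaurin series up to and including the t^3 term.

-32*t^3/3 + 4*t^2 + 1

Expand each term separately and add.
F(0) = 1
F′(0) = 0
F′′(0) = 8
F′′′(0) = -64
Then c_k = F^(k)(0)/k! gives each Taylor coefficient.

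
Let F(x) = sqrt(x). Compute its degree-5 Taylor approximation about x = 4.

Use the known series and substitute for the argument.
[(x - 4)^0] = 2;  [(x - 4)^1] = 1/4;  [(x - 4)^2] = -1/64;  [(x - 4)^3] = 1/512;  [(x - 4)^4] = -5/16384;  [(x - 4)^5] = 7/131072.

7*(x - 4)^5/131072 - 5*(x - 4)^4/16384 + (x - 4)^3/512 - (x - 4)^2/64 + (x - 4)/4 + 2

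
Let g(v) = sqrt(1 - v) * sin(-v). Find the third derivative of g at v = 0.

Multiply the two series term by term and collect like powers.
From the series, [v^3] g = 7/24; multiply by 3! = 6 to get 7/4.

7/4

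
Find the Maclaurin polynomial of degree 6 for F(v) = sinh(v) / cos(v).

Invert the denominator's series and multiply.
F(0) = 0
F′(0) = 1
F′′(0) = 0
F′′′(0) = 4
F^(4)(0) = 0
F^(5)(0) = 36
F^(6)(0) = 0
Dividing each by k! gives the coefficients c_0, ..., c_6.

3*v^5/10 + 2*v^3/3 + v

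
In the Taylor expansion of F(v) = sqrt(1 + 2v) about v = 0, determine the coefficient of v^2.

-1/2

F(0) = 1
F′(0) = 1
F′′(0) = -1
Then c_k = F^(k)(0)/k! gives each Taylor coefficient.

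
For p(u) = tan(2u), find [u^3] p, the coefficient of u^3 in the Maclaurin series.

[u^0] = 0;  [u^1] = 2;  [u^2] = 0;  [u^3] = 8/3.
So c_3 = p′′′(0)/3! = 8/3.

8/3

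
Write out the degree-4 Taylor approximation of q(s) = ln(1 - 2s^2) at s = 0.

q(0) = 0
q′(0) = 0
q′′(0) = -4
q′′′(0) = 0
q^(4)(0) = -48

-2*s^4 - 2*s^2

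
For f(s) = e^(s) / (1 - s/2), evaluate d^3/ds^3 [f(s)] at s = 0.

19/4

Write out both Maclaurin series and multiply, keeping only the needed powers.
From the series, [s^3] f = 19/24; multiply by 3! = 6 to get 19/4.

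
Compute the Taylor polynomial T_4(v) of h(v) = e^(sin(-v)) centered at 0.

-v^4/8 + v^2/2 - v + 1

Plug the Maclaurin series of the inner function into that of the outer and collect terms.
h(0) = 1
h′(0) = -1
h′′(0) = 1
h′′′(0) = 0
h^(4)(0) = -3
The Taylor polynomial is Σ h^(k)(0)/k! · v^k.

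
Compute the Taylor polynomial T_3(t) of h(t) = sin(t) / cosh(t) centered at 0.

Invert the denominator's series and multiply.
[t^0] = 0;  [t^1] = 1;  [t^2] = 0;  [t^3] = -2/3.

-2*t^3/3 + t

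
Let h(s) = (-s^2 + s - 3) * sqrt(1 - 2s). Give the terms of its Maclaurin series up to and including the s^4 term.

15*s^4/8 + 2*s^3 - s^2/2 + 4*s - 3

Multiply each power in the prefactor through the base expansion.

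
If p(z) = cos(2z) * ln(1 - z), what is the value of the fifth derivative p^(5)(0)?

-24

Take the Cauchy product of the two expansions.
From the series, [z^5] p = -1/5; multiply by 5! = 120 to get -24.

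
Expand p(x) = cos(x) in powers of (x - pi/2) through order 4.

(x - pi/2)^3/6 - (x - pi/2)

p(pi/2) = 0
p′(pi/2) = -1
p′′(pi/2) = 0
p′′′(pi/2) = 1
p^(4)(pi/2) = 0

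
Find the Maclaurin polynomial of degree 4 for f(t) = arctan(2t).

f(0) = 0
f′(0) = 2
f′′(0) = 0
f′′′(0) = -16
f^(4)(0) = 0

-8*t^3/3 + 2*t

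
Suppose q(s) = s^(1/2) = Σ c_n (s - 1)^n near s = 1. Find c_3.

q(1) = 1
q′(1) = 1/2
q′′(1) = -1/4
q′′′(1) = 3/8
So c_3 = q′′′(1)/3! = 1/16.

1/16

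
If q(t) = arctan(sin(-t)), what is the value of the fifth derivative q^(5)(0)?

Substitute the inner expansion into the outer series and collect powers.
The coefficient of t^5 in the expansion is -3/8, so q^(5)(0) = 5! * (-3/8) = -45.

-45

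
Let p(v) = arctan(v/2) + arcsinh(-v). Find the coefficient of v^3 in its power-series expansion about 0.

1/8

Expand each term separately and add.
p(0) = 0
p′(0) = -1/2
p′′(0) = 0
p′′′(0) = 3/4
So c_3 = p′′′(0)/3! = 1/8.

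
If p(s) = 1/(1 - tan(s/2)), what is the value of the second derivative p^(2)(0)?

1/2

Substitute the inner expansion into the outer series and collect powers.
The coefficient of s^2 in the expansion is 1/4, so p′′(0) = 2! * (1/4) = 1/2.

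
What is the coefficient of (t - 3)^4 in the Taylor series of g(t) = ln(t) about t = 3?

-1/324

g(3) = ln(3)
g′(3) = 1/3
g′′(3) = -1/9
g′′′(3) = 2/27
g^(4)(3) = -2/27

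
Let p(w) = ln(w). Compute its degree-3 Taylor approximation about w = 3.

(w - 3)^3/81 - (w - 3)^2/18 + (w - 3)/3 + ln(3)

p(3) = ln(3)
p′(3) = 1/3
p′′(3) = -1/9
p′′′(3) = 2/27
Dividing each by k! gives the coefficients c_0, ..., c_3.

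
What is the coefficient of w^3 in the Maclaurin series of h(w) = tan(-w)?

[w^0] = 0;  [w^1] = -1;  [w^2] = 0;  [w^3] = -1/3.
So c_3 = h′′′(0)/3! = -1/3.

-1/3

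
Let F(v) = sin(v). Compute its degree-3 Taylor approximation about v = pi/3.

F(pi/3) = sqrt(3)/2
F′(pi/3) = 1/2
F′′(pi/3) = -sqrt(3)/2
F′′′(pi/3) = -1/2
Dividing each by k! gives the coefficients c_0, ..., c_3.

-(v - pi/3)^3/12 - sqrt(3)*(v - pi/3)^2/4 + (v - pi/3)/2 + sqrt(3)/2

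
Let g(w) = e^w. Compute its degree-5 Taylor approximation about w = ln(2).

g(ln(2)) = 2
g′(ln(2)) = 2
g′′(ln(2)) = 2
g′′′(ln(2)) = 2
g^(4)(ln(2)) = 2
g^(5)(ln(2)) = 2
Dividing each by k! gives the coefficients c_0, ..., c_5.

(w - ln(2))^5/60 + (w - ln(2))^4/12 + (w - ln(2))^3/3 + (w - ln(2))^2 + 2*(w - ln(2)) + 2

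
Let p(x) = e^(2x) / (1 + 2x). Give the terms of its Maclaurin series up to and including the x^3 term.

Multiply the two series term by term and collect like powers.

-8*x^3/3 + 2*x^2 + 1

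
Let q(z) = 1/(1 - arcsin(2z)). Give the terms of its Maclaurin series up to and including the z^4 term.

64*z^4/3 + 28*z^3/3 + 4*z^2 + 2*z + 1

Compose series: expand the inner function first, then feed it into the outer expansion.
[z^0] = 1;  [z^1] = 2;  [z^2] = 4;  [z^3] = 28/3;  [z^4] = 64/3.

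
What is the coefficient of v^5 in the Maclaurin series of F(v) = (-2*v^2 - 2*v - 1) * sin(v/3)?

Shift and add copies of the series according to the polynomial's terms.
[v^0] = 0;  [v^1] = -1/3;  [v^2] = -2/3;  [v^3] = -107/162;  [v^4] = 1/81;  [v^5] = 359/29160.
So c_5 = F^(5)(0)/5! = 359/29160.

359/29160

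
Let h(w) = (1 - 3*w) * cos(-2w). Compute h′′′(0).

36

Shift and add copies of the series according to the polynomial's terms.
The coefficient of w^3 in the expansion is 6, so h′′′(0) = 3! * (6) = 36.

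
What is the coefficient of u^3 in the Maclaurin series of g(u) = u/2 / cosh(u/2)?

Write the quotient as an unknown series and match coefficients against numerator = denominator · series.
g(0) = 0
g′(0) = 1/2
g′′(0) = 0
g′′′(0) = -3/8

-1/16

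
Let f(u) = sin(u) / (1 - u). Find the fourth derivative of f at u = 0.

20

Write out both Maclaurin series and multiply, keeping only the needed powers.
The coefficient of u^4 in the expansion is 5/6, so f^(4)(0) = 4! * (5/6) = 20.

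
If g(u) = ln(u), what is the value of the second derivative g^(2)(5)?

-1/25

From the series, [(u - 5)^2] g = -1/50; multiply by 2! = 2 to get -1/25.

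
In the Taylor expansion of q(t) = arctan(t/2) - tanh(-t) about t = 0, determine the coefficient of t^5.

67/480

Combine the two series term by term.
[t^0] = 0;  [t^1] = 3/2;  [t^2] = 0;  [t^3] = -3/8;  [t^4] = 0;  [t^5] = 67/480.
So c_5 = q^(5)(0)/5! = 67/480.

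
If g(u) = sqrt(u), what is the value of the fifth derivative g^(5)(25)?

The coefficient of (u - 25)^5 in the expansion is 7/500000000, so g^(5)(25) = 5! * (7/500000000) = 21/12500000.

21/12500000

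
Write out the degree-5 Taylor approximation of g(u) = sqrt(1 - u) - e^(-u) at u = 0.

-73*u^5/3840 - 31*u^4/384 + 5*u^3/48 - 5*u^2/8 + u/2

Combine the two series term by term.
g(0) = 0
g′(0) = 1/2
g′′(0) = -5/4
g′′′(0) = 5/8
g^(4)(0) = -31/16
g^(5)(0) = -73/32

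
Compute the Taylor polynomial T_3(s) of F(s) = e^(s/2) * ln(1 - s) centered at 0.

Expand each factor separately, then convolve coefficients.
F(0) = 0
F′(0) = -1
F′′(0) = -2
F′′′(0) = -17/4

-17*s^3/24 - s^2 - s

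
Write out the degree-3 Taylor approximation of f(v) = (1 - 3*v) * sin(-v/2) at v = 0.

v^3/48 + 3*v^2/2 - v/2

Shift and add copies of the series according to the polynomial's terms.
f(0) = 0
f′(0) = -1/2
f′′(0) = 3
f′′′(0) = 1/8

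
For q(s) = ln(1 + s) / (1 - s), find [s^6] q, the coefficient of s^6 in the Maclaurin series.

37/60

Expand each factor separately, then convolve coefficients.
q(0) = 0
q′(0) = 1
q′′(0) = 1
q′′′(0) = 5
q^(4)(0) = 14
q^(5)(0) = 94
q^(6)(0) = 444
Dividing each by k! gives the coefficients c_0, ..., c_6.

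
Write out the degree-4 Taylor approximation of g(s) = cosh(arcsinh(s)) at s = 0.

-s^4/8 + s^2/2 + 1

Substitute the inner expansion into the outer series and collect powers.
[s^0] = 1;  [s^1] = 0;  [s^2] = 1/2;  [s^3] = 0;  [s^4] = -1/8.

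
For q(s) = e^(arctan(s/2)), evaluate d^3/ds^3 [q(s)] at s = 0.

-1/8

Plug the Maclaurin series of the inner function into that of the outer and collect terms.
From the series, [s^3] q = -1/48; multiply by 3! = 6 to get -1/8.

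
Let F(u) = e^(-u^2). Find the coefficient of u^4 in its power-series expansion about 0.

1/2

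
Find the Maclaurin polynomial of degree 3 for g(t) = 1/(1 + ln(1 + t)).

Compose series: expand the inner function first, then feed it into the outer expansion.
g(0) = 1
g′(0) = -1
g′′(0) = 3
g′′′(0) = -14
The Taylor polynomial is Σ g^(k)(0)/k! · t^k.

-7*t^3/3 + 3*t^2/2 - t + 1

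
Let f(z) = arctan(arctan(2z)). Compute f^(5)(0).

2816

Substitute the inner expansion into the outer series and collect powers.
The coefficient of z^5 in the expansion is 352/15, so f^(5)(0) = 5! * (352/15) = 2816.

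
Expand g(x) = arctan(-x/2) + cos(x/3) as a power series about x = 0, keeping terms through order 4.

Expand each term separately and add.
g(0) = 1
g′(0) = -1/2
g′′(0) = -1/9
g′′′(0) = 1/4
g^(4)(0) = 1/81
The Taylor polynomial is Σ g^(k)(0)/k! · x^k.

x^4/1944 + x^3/24 - x^2/18 - x/2 + 1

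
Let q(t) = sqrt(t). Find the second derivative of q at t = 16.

-1/256

From the series, [(t - 16)^2] q = -1/512; multiply by 2! = 2 to get -1/256.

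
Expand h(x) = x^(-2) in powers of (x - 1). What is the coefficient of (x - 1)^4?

Compute the successive derivatives at the expansion point and divide by k!.
So c_4 = h^(4)(1)/4! = 5.

5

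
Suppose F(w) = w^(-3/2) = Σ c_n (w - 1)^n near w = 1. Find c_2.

[(w - 1)^0] = 1;  [(w - 1)^1] = -3/2;  [(w - 1)^2] = 15/8.
So c_2 = F′′(1)/2! = 15/8.

15/8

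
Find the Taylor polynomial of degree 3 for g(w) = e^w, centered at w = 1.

e*(w - 1)^3/6 + e*(w - 1)^2/2 + e*(w - 1) + e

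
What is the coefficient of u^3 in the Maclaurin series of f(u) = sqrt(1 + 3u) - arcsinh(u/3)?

2195/1296

Combine the two series term by term.
f(0) = 1
f′(0) = 7/6
f′′(0) = -9/4
f′′′(0) = 2195/216
So c_3 = f′′′(0)/3! = 2195/1296.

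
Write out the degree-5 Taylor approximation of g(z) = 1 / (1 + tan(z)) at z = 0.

Expand as Σ (-1)^k u^k with u equal to the inner function's series.
g(0) = 1
g′(0) = -1
g′′(0) = 2
g′′′(0) = -8
g^(4)(0) = 40
g^(5)(0) = -256
Dividing each by k! gives the coefficients c_0, ..., c_5.

-32*z^5/15 + 5*z^4/3 - 4*z^3/3 + z^2 - z + 1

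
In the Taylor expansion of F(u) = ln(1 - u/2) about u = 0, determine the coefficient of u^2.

-1/8

F(0) = 0
F′(0) = -1/2
F′′(0) = -1/4
So c_2 = F′′(0)/2! = -1/8.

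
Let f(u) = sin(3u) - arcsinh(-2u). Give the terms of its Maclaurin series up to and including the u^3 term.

Combine the two series term by term.

-35*u^3/6 + 5*u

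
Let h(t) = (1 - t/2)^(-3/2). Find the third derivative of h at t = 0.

Differentiate repeatedly and evaluate at the center.
From the series, [t^3] h = 35/128; multiply by 3! = 6 to get 105/64.

105/64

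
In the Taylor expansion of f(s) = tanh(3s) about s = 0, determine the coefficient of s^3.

-9

[s^0] = 0;  [s^1] = 3;  [s^2] = 0;  [s^3] = -9.
So c_3 = f′′′(0)/3! = -9.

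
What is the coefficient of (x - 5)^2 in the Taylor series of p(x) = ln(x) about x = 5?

Compute the successive derivatives at the expansion point and divide by k!.
p(5) = ln(5)
p′(5) = 1/5
p′′(5) = -1/25

-1/50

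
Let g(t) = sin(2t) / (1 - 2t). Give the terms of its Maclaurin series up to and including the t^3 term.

20*t^3/3 + 4*t^2 + 2*t

Write out both Maclaurin series and multiply, keeping only the needed powers.
g(0) = 0
g′(0) = 2
g′′(0) = 8
g′′′(0) = 40
Then c_k = g^(k)(0)/k! gives each Taylor coefficient.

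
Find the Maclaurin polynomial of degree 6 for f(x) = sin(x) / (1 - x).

101*x^6/120 + 101*x^5/120 + 5*x^4/6 + 5*x^3/6 + x^2 + x

Multiply the two series term by term and collect like powers.
f(0) = 0
f′(0) = 1
f′′(0) = 2
f′′′(0) = 5
f^(4)(0) = 20
f^(5)(0) = 101
f^(6)(0) = 606
Then c_k = f^(k)(0)/k! gives each Taylor coefficient.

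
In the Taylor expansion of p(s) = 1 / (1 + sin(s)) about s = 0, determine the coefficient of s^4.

Write 1/(1+u) = 1 - u + u^2 - u^3 + ... and substitute the series for u.
[s^0] = 1;  [s^1] = -1;  [s^2] = 1;  [s^3] = -5/6;  [s^4] = 2/3.

2/3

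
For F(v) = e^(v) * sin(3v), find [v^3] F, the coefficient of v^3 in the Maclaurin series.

Multiply the two series term by term and collect like powers.
[v^0] = 0;  [v^1] = 3;  [v^2] = 3;  [v^3] = -3.
So c_3 = F′′′(0)/3! = -3.

-3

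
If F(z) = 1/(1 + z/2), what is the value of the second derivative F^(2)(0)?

The coefficient of z^2 in the expansion is 1/4, so F′′(0) = 2! * (1/4) = 1/2.

1/2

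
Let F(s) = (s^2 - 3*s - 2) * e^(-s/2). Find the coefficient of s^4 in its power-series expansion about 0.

Distribute the polynomial across the series and collect like powers.

35/192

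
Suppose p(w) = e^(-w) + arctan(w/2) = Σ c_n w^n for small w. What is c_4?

1/24

Add the two expansions coefficient-wise.
p(0) = 1
p′(0) = -1/2
p′′(0) = 1
p′′′(0) = -5/4
p^(4)(0) = 1
So c_4 = p^(4)(0)/4! = 1/24.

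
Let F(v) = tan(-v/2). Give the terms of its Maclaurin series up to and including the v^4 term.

Compute the successive derivatives at the expansion point and divide by k!.
[v^0] = 0;  [v^1] = -1/2;  [v^2] = 0;  [v^3] = -1/24;  [v^4] = 0.

-v^3/24 - v/2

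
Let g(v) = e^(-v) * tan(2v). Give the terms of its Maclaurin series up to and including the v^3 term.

11*v^3/3 - 2*v^2 + 2*v

Take the Cauchy product of the two expansions.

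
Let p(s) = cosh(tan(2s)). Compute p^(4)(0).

144

Substitute the inner expansion into the outer series and collect powers.
From the series, [s^4] p = 6; multiply by 4! = 24 to get 144.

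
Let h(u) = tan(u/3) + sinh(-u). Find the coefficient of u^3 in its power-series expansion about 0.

-25/162

Add the two expansions coefficient-wise.
[u^0] = 0;  [u^1] = -2/3;  [u^2] = 0;  [u^3] = -25/162.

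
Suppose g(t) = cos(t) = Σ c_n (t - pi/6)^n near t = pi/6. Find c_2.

Differentiate repeatedly and evaluate at the center.
g(pi/6) = sqrt(3)/2
g′(pi/6) = -1/2
g′′(pi/6) = -sqrt(3)/2
The Taylor polynomial is Σ g^(k)(pi/6)/k! · (t - pi/6)^k.

-sqrt(3)/4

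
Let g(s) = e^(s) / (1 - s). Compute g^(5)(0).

326

Expand each factor separately, then convolve coefficients.
From the series, [s^5] g = 163/60; multiply by 5! = 120 to get 326.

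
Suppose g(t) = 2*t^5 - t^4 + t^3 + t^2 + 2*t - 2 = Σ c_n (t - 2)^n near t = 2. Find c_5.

Differentiate repeatedly and evaluate at the center.
g(2) = 62
g′(2) = 146
g′′(2) = 286
g′′′(2) = 438
g^(4)(2) = 456
g^(5)(2) = 240
So c_5 = g^(5)(2)/5! = 2.

2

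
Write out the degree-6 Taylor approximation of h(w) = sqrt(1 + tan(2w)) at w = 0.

-5521*w^6/720 + 601*w^5/120 - 47*w^4/24 + 11*w^3/6 - w^2/2 + w + 1

Substitute the inner expansion into the outer series and collect powers.
h(0) = 1
h′(0) = 1
h′′(0) = -1
h′′′(0) = 11
h^(4)(0) = -47
h^(5)(0) = 601
h^(6)(0) = -5521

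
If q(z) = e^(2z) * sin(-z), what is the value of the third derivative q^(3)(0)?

Expand each factor separately, then convolve coefficients.
The coefficient of z^3 in the expansion is -11/6, so q′′′(0) = 3! * (-11/6) = -11.

-11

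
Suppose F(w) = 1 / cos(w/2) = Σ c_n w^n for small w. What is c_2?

Divide the numerator series by the denominator series (power-series long division).

1/8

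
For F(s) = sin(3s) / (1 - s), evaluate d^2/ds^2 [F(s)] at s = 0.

6

Write out both Maclaurin series and multiply, keeping only the needed powers.
From the series, [s^2] F = 3; multiply by 2! = 2 to get 6.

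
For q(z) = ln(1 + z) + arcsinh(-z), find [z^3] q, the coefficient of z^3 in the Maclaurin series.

Expand each term separately and add.
So c_3 = q′′′(0)/3! = 1/2.

1/2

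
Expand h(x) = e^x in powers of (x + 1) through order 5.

(x + 1)^5*e^(-1)/120 + (x + 1)^4*e^(-1)/24 + (x + 1)^3*e^(-1)/6 + (x + 1)^2*e^(-1)/2 + (x + 1)*e^(-1) + e^(-1)

Use the known series and substitute for the argument.
[(x + 1)^0] = e^(-1);  [(x + 1)^1] = e^(-1);  [(x + 1)^2] = e^(-1)/2;  [(x + 1)^3] = e^(-1)/6;  [(x + 1)^4] = e^(-1)/24;  [(x + 1)^5] = e^(-1)/120.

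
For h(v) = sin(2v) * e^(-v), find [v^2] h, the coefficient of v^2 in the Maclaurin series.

Take the Cauchy product of the two expansions.
h(0) = 0
h′(0) = 2
h′′(0) = -4

-2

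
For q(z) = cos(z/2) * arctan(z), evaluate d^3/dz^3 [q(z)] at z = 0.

-11/4

Expand each factor separately, then convolve coefficients.
From the series, [z^3] q = -11/24; multiply by 3! = 6 to get -11/4.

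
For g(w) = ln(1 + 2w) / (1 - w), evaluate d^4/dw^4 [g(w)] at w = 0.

Expand 1/(denominator) as a geometric series and multiply by the numerator's series.
The coefficient of w^4 in the expansion is -4/3, so g^(4)(0) = 4! * (-4/3) = -32.

-32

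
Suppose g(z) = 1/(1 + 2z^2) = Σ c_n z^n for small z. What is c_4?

4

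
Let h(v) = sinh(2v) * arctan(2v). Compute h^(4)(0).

-64

Write out both Maclaurin series and multiply, keeping only the needed powers.
The coefficient of v^4 in the expansion is -8/3, so h^(4)(0) = 4! * (-8/3) = -64.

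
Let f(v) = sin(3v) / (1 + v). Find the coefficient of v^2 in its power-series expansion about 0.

-3

Take the Cauchy product of the two expansions.
[v^0] = 0;  [v^1] = 3;  [v^2] = -3.
So c_2 = f′′(0)/2! = -3.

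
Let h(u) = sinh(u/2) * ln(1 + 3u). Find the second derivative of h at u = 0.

3

Take the Cauchy product of the two expansions.
The coefficient of u^2 in the expansion is 3/2, so h′′(0) = 2! * (3/2) = 3.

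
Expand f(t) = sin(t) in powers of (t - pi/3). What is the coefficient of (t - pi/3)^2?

-sqrt(3)/4

c_2 = f′′(pi/3)/2! = -sqrt(3)/4.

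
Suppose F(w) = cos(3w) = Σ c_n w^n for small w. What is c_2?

F(0) = 1
F′(0) = 0
F′′(0) = -9

-9/2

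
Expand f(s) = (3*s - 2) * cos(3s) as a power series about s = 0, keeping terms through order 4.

-27*s^4/4 - 27*s^3/2 + 9*s^2 + 3*s - 2

Shift and add copies of the series according to the polynomial's terms.
[s^0] = -2;  [s^1] = 3;  [s^2] = 9;  [s^3] = -27/2;  [s^4] = -27/4.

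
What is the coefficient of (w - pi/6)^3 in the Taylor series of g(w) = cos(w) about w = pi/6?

1/12

g(pi/6) = sqrt(3)/2
g′(pi/6) = -1/2
g′′(pi/6) = -sqrt(3)/2
g′′′(pi/6) = 1/2
So c_3 = g′′′(pi/6)/3! = 1/12.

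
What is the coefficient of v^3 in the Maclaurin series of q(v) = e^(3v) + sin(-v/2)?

Add the two expansions coefficient-wise.
[v^0] = 1;  [v^1] = 5/2;  [v^2] = 9/2;  [v^3] = 217/48.
So c_3 = q′′′(0)/3! = 217/48.

217/48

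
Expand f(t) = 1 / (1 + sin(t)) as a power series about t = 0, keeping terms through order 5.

Write 1/(1+u) = 1 - u + u^2 - u^3 + ... and substitute the series for u.

-61*t^5/120 + 2*t^4/3 - 5*t^3/6 + t^2 - t + 1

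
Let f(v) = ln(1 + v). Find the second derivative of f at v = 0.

From the series, [v^2] f = -1/2; multiply by 2! = 2 to get -1.

-1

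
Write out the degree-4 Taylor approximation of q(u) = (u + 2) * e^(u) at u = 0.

Shift and add copies of the series according to the polynomial's terms.
[u^0] = 2;  [u^1] = 3;  [u^2] = 2;  [u^3] = 5/6;  [u^4] = 1/4.

u^4/4 + 5*u^3/6 + 2*u^2 + 3*u + 2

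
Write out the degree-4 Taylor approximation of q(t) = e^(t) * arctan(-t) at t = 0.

t^4/6 - t^3/6 - t^2 - t

Take the Cauchy product of the two expansions.
[t^0] = 0;  [t^1] = -1;  [t^2] = -1;  [t^3] = -1/6;  [t^4] = 1/6.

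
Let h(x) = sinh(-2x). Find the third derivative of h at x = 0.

-8

Apply the Taylor formula c_k = f^(k)(a)/k!.
From the series, [x^3] h = -4/3; multiply by 3! = 6 to get -8.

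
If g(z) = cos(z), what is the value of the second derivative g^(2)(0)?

The coefficient of z^2 in the expansion is -1/2, so g′′(0) = 2! * (-1/2) = -1.

-1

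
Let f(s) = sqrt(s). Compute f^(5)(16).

The coefficient of (s - 16)^5 in the expansion is 7/67108864, so f^(5)(16) = 5! * (7/67108864) = 105/8388608.

105/8388608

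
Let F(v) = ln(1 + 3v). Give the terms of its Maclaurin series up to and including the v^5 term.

243*v^5/5 - 81*v^4/4 + 9*v^3 - 9*v^2/2 + 3*v

F(0) = 0
F′(0) = 3
F′′(0) = -9
F′′′(0) = 54
F^(4)(0) = -486
F^(5)(0) = 5832
The Taylor polynomial is Σ F^(k)(0)/k! · v^k.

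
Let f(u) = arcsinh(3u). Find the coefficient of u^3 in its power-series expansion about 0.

[u^0] = 0;  [u^1] = 3;  [u^2] = 0;  [u^3] = -9/2.

-9/2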